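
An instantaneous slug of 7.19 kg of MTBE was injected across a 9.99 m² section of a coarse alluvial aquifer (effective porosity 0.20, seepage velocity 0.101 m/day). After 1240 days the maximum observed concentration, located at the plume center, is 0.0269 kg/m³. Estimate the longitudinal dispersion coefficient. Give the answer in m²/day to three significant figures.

1.15 m²/day

At the plume center C_max = M/(n_e·A·√(4πDt)), so D = M²/(4πt·(n_e·A·C_max)²).
n_e·A·C_max = 0.20 × 9.99 × 0.0269 = 0.05375 kg/m.
D = 7.19²/(4π × 1240 × 0.05375²) = 1.15 m²/day.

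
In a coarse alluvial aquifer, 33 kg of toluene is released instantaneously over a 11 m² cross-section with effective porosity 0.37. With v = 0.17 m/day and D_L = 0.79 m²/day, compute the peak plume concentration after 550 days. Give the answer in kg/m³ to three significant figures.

0.110 kg/m³

The peak of an instantaneous 1D plume sits at x = vt; there the Gaussian factor is 1 and C_max = M/(n_e·A·√(4πDt)), where n_e·A is the pore area the mass is dissolved in.
√(4πDt) = √(4π × 0.79 × 550) = 73.89 m, so C_max = 33/(0.37 × 11 × 73.89) = 0.110 kg/m³.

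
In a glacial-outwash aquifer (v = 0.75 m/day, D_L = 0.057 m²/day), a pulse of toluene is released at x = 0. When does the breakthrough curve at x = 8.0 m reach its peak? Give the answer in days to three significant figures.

For the 1D instantaneous-source solution, setting ∂C/∂t = 0 at fixed x gives v²t² + 2Dt − x² = 0, so t = (√(D² + v²x²) − D)/v².
√(D² + v²x²) = √(0.057² + 0.75² × 8.0²) = 6.000; v² = 0.5625.
t = (6.000 − 0.057)/0.5625 = 10.6 days (vs. the pure-advection estimate x/v = 10.7 d).

10.6 days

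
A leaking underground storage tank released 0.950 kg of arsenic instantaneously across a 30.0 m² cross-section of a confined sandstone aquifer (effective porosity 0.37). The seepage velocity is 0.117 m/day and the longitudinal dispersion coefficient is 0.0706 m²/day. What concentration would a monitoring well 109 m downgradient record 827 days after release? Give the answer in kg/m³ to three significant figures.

0.00166 kg/m³

For an instantaneous plane source, C(x,t) = M/(n_e·A·√(4πDt)) · exp(−(x−vt)²/(4Dt)), with n_e·A the pore (flow) area.
Plume center vt = 0.117 × 827 = 96.759 m, so the well at 109 m is 12.241 m downgradient of the peak.
√(4πDt) = 27.09 m, giving peak height M/(n_e·A·√(4πDt)) = 0.950/(0.37 × 30.0 × 27.09) = 0.003159 kg/m³.
(x−vt)²/(4Dt) = (12.241)²/(4 × 0.0706 × 827) = 0.6416; exp(−0.6416) = 0.5264.
C = 0.003159 × 0.5264 = 0.00166 kg/m³.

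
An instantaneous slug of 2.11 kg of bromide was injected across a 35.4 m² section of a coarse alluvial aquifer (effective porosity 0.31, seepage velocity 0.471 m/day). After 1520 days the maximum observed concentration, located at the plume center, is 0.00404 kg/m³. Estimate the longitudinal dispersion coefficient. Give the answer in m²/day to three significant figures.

At the plume center C_max = M/(n_e·A·√(4πDt)), so D = M²/(4πt·(n_e·A·C_max)²).
n_e·A·C_max = 0.31 × 35.4 × 0.00404 = 0.04433 kg/m.
D = 2.11²/(4π × 1520 × 0.04433²) = 0.119 m²/day.

0.119 m²/day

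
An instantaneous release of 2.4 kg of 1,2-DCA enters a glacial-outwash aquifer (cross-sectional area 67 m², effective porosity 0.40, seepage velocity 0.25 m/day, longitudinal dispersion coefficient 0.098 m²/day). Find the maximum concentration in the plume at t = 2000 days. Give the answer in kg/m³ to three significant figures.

The peak of an instantaneous 1D plume sits at x = vt; there the Gaussian factor is 1 and C_max = M/(n_e·A·√(4πDt)), where n_e·A is the pore area the mass is dissolved in.
√(4πDt) = √(4π × 0.098 × 2000) = 49.63 m, so C_max = 2.4/(0.40 × 67 × 49.63) = 0.00180 kg/m³.

0.00180 kg/m³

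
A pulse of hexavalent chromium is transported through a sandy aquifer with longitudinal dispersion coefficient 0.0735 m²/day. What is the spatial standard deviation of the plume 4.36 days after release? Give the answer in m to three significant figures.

Dispersive spreading gives a Gaussian with σ² = 2Dt; advection only shifts the center.
σ = √(2 × 0.0735 × 4.36) = 0.801 m.

0.801 m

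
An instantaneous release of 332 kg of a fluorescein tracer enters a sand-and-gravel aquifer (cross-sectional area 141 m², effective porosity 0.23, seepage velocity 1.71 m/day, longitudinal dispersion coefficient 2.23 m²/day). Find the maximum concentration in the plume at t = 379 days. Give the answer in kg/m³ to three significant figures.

0.0993 kg/m³

The peak of an instantaneous 1D plume sits at x = vt; there the Gaussian factor is 1 and C_max = M/(n_e·A·√(4πDt)), where n_e·A is the pore area the mass is dissolved in.
√(4πDt) = √(4π × 2.23 × 379) = 103.1 m, so C_max = 332/(0.23 × 141 × 103.1) = 0.0993 kg/m³.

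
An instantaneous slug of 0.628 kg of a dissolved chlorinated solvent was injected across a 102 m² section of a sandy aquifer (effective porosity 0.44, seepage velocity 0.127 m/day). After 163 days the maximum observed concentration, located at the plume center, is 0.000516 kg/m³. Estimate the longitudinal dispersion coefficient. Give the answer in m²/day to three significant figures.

At the plume center C_max = M/(n_e·A·√(4πDt)), so D = M²/(4πt·(n_e·A·C_max)²).
n_e·A·C_max = 0.44 × 102 × 0.000516 = 0.02316 kg/m.
D = 0.628²/(4π × 163 × 0.02316²) = 0.359 m²/day.

0.359 m²/day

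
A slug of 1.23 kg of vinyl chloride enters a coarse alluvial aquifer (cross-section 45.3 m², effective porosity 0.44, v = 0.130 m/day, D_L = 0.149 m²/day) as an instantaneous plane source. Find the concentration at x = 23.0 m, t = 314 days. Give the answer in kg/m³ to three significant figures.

For an instantaneous plane source, C(x,t) = M/(n_e·A·√(4πDt)) · exp(−(x−vt)²/(4Dt)), with n_e·A the pore (flow) area.
Plume center vt = 0.130 × 314 = 40.82 m, so the well at 23.0 m is 17.82 m upgradient of the peak.
√(4πDt) = 24.25 m, giving peak height M/(n_e·A·√(4πDt)) = 1.23/(0.44 × 45.3 × 24.25) = 0.002545 kg/m³.
(x−vt)²/(4Dt) = (-17.82)²/(4 × 0.149 × 314) = 1.697; exp(−1.697) = 0.1832.
C = 0.002545 × 0.1832 = 0.000466 kg/m³.

0.000466 kg/m³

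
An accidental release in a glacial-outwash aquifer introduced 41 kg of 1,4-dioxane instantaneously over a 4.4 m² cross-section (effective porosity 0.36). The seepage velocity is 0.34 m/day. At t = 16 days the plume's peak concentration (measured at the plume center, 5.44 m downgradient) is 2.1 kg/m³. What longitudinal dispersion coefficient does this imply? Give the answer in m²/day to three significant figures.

At the plume center C_max = M/(n_e·A·√(4πDt)), so D = M²/(4πt·(n_e·A·C_max)²).
n_e·A·C_max = 0.36 × 4.4 × 2.1 = 3.326 kg/m.
D = 41²/(4π × 16 × 3.326²) = 0.756 m²/day.

0.756 m²/day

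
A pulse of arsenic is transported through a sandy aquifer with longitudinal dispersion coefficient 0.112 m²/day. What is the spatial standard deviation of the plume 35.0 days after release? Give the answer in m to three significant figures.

Dispersive spreading gives a Gaussian with σ² = 2Dt; advection only shifts the center.
σ = √(2 × 0.112 × 35.0) = 2.80 m.

2.80 m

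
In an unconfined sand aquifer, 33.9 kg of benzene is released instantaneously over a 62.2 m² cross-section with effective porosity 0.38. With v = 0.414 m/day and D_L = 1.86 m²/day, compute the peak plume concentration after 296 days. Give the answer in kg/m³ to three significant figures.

The peak of an instantaneous 1D plume sits at x = vt; there the Gaussian factor is 1 and C_max = M/(n_e·A·√(4πDt)), where n_e·A is the pore area the mass is dissolved in.
√(4πDt) = √(4π × 1.86 × 296) = 83.18 m, so C_max = 33.9/(0.38 × 62.2 × 83.18) = 0.0172 kg/m³.

0.0172 kg/m³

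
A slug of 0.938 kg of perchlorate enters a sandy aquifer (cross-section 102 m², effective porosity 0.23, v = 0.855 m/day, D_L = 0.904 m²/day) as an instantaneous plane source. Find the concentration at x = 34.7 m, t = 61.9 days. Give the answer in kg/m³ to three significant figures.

0.000342 kg/m³

For an instantaneous plane source, C(x,t) = M/(n_e·A·√(4πDt)) · exp(−(x−vt)²/(4Dt)), with n_e·A the pore (flow) area.
Plume center vt = 0.855 × 61.9 = 52.9245 m, so the well at 34.7 m is 18.2245 m upgradient of the peak.
√(4πDt) = 26.52 m, giving peak height M/(n_e·A·√(4πDt)) = 0.938/(0.23 × 102 × 26.52) = 0.001508 kg/m³.
(x−vt)²/(4Dt) = (-18.2245)²/(4 × 0.904 × 61.9) = 1.484; exp(−1.484) = 0.2267.
C = 0.001508 × 0.2267 = 0.000342 kg/m³.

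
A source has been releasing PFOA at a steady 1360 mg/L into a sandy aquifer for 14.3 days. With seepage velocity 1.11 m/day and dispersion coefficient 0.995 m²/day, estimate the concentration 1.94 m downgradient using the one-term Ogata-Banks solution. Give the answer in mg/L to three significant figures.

For a continuous step input, C/C₀ ≈ ½·erfc((x−vt)/(2√(Dt))).
vt = 1.11 × 14.3 = 15.873 m and 2√(Dt) = 2√(0.995 × 14.3) = 7.544 m.
Argument (x−vt)/(2√(Dt)) = (1.94 − 15.873)/7.544 = -1.847; ½·erfc(-1.847) = 0.9955.
C = 1360 × 0.9955 = 1350 mg/L.

1350 mg/L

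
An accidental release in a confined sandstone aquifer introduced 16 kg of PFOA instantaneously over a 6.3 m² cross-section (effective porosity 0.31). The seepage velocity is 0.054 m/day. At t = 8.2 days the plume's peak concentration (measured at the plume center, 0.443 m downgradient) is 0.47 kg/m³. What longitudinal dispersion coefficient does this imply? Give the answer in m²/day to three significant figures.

At the plume center C_max = M/(n_e·A·√(4πDt)), so D = M²/(4πt·(n_e·A·C_max)²).
n_e·A·C_max = 0.31 × 6.3 × 0.47 = 0.9179 kg/m.
D = 16²/(4π × 8.2 × 0.9179²) = 2.95 m²/day.

2.95 m²/day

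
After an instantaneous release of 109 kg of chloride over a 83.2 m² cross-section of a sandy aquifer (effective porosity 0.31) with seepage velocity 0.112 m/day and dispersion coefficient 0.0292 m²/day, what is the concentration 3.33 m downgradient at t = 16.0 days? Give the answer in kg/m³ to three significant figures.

For an instantaneous plane source, C(x,t) = M/(n_e·A·√(4πDt)) · exp(−(x−vt)²/(4Dt)), with n_e·A the pore (flow) area.
Plume center vt = 0.112 × 16.0 = 1.792 m, so the well at 3.33 m is 1.538 m downgradient of the peak.
√(4πDt) = 2.423 m, giving peak height M/(n_e·A·√(4πDt)) = 109/(0.31 × 83.2 × 2.423) = 1.744 kg/m³.
(x−vt)²/(4Dt) = (1.538)²/(4 × 0.0292 × 16.0) = 1.266; exp(−1.266) = 0.2820.
C = 1.744 × 0.2820 = 0.492 kg/m³.

0.492 kg/m³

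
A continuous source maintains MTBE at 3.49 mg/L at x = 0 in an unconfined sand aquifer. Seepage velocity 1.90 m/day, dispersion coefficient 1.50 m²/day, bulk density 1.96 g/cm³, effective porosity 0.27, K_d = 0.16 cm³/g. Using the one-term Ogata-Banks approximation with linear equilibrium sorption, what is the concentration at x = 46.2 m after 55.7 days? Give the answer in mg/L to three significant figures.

Retardation factor R = 1 + ρ_b·K_d/n = 1 + 1.96 × 0.16/0.27 = 2.161.
Sorption retards both mechanisms: v_R = v/R = 0.8792 m/day, D_R = D/R = 0.6941 m²/day.
v_R·t = 0.8792 × 55.7 = 48.97144 m; 2√(D_R t) = 12.44 m; argument = (46.2 − 48.97144)/12.44 = -0.2228.
C = C₀ × ½·erfc(-0.2228) = 3.49 × 0.6237 = 2.18 mg/L.

2.18 mg/L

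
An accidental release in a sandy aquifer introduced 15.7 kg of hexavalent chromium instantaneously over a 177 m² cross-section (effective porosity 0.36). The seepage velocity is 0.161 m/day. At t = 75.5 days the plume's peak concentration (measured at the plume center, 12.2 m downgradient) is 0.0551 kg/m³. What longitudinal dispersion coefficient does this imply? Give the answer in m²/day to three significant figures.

At the plume center C_max = M/(n_e·A·√(4πDt)), so D = M²/(4πt·(n_e·A·C_max)²).
n_e·A·C_max = 0.36 × 177 × 0.0551 = 3.511 kg/m.
D = 15.7²/(4π × 75.5 × 3.511²) = 0.0211 m²/day.

0.0211 m²/day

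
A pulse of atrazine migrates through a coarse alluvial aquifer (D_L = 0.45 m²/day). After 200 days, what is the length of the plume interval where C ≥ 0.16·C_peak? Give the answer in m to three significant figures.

The plume is Gaussian with σ = √(2Dt) = √(2 × 0.45 × 200) = 13.42 m.
C/C_peak = exp(−Δx²/(2σ²)) = 0.16 ⇒ Δx = σ·√(−2 ln 0.16) = 13.42 × 1.914 = 25.69 m.
Width = 2Δx = 51.4 m.

51.4 m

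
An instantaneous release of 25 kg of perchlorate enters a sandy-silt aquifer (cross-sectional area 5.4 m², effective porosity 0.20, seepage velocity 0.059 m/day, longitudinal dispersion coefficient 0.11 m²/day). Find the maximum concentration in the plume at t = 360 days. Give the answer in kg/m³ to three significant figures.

The peak of an instantaneous 1D plume sits at x = vt; there the Gaussian factor is 1 and C_max = M/(n_e·A·√(4πDt)), where n_e·A is the pore area the mass is dissolved in.
√(4πDt) = √(4π × 0.11 × 360) = 22.31 m, so C_max = 25/(0.20 × 5.4 × 22.31) = 1.04 kg/m³.

1.04 kg/m³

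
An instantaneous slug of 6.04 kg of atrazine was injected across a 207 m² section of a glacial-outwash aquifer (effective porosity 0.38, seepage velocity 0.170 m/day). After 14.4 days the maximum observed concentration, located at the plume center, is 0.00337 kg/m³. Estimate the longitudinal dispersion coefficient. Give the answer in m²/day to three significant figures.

At the plume center C_max = M/(n_e·A·√(4πDt)), so D = M²/(4πt·(n_e·A·C_max)²).
n_e·A·C_max = 0.38 × 207 × 0.00337 = 0.2651 kg/m.
D = 6.04²/(4π × 14.4 × 0.2651²) = 2.87 m²/day.

2.87 m²/day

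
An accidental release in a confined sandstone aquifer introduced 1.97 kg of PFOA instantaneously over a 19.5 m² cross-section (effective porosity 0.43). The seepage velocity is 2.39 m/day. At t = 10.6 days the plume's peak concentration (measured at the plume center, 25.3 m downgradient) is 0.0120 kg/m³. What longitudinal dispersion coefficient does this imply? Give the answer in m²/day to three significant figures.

At the plume center C_max = M/(n_e·A·√(4πDt)), so D = M²/(4πt·(n_e·A·C_max)²).
n_e·A·C_max = 0.43 × 19.5 × 0.0120 = 0.1006 kg/m.
D = 1.97²/(4π × 10.6 × 0.1006²) = 2.88 m²/day.

2.88 m²/day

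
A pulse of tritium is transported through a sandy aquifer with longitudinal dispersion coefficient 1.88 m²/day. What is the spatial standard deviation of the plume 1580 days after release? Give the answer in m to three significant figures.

Dispersive spreading gives a Gaussian with σ² = 2Dt; advection only shifts the center.
σ = √(2 × 1.88 × 1580) = 77.1 m.

77.1 m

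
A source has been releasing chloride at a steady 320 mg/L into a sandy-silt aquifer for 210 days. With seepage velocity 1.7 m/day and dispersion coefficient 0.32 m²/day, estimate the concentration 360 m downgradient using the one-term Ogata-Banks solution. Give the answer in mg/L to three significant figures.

127 mg/L

For a continuous step input, C/C₀ ≈ ½·erfc((x−vt)/(2√(Dt))).
vt = 1.7 × 210 = 357 m and 2√(Dt) = 2√(0.32 × 210) = 16.40 m.
Argument (x−vt)/(2√(Dt)) = (360 − 357)/16.40 = 0.1829; ½·erfc(0.1829) = 0.3979.
C = 320 × 0.3979 = 127 mg/L.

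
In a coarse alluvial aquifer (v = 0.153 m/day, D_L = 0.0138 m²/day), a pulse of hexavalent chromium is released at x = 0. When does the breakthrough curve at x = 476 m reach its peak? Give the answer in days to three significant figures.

For the 1D instantaneous-source solution, setting ∂C/∂t = 0 at fixed x gives v²t² + 2Dt − x² = 0, so t = (√(D² + v²x²) − D)/v².
√(D² + v²x²) = √(0.0138² + 0.153² × 476²) = 72.83; v² = 0.023409.
t = (72.83 − 0.0138)/0.023409 = 3110 days (vs. the pure-advection estimate x/v = 3110 d).

3110 days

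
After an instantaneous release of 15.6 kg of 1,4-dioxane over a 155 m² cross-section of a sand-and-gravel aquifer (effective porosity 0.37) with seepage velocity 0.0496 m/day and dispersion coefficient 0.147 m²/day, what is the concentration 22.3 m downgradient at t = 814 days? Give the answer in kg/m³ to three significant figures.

For an instantaneous plane source, C(x,t) = M/(n_e·A·√(4πDt)) · exp(−(x−vt)²/(4Dt)), with n_e·A the pore (flow) area.
Plume center vt = 0.0496 × 814 = 40.3744 m, so the well at 22.3 m is 18.0744 m upgradient of the peak.
√(4πDt) = 38.78 m, giving peak height M/(n_e·A·√(4πDt)) = 15.6/(0.37 × 155 × 38.78) = 0.007014 kg/m³.
(x−vt)²/(4Dt) = (-18.0744)²/(4 × 0.147 × 814) = 0.6825; exp(−0.6825) = 0.5054.
C = 0.007014 × 0.5054 = 0.00354 kg/m³.

0.00354 kg/m³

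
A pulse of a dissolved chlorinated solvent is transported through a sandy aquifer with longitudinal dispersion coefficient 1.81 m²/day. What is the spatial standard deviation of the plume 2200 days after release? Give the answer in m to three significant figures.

89.2 m

Dispersive spreading gives a Gaussian with σ² = 2Dt; advection only shifts the center.
σ = √(2 × 1.81 × 2200) = 89.2 m.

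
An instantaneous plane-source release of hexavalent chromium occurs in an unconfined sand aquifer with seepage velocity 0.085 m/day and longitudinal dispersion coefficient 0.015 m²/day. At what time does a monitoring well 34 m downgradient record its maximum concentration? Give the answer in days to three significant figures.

For the 1D instantaneous-source solution, setting ∂C/∂t = 0 at fixed x gives v²t² + 2Dt − x² = 0, so t = (√(D² + v²x²) − D)/v².
√(D² + v²x²) = √(0.015² + 0.085² × 34²) = 2.890; v² = 0.007225.
t = (2.890 − 0.015)/0.007225 = 398 days (vs. the pure-advection estimate x/v = 400 d).

398 days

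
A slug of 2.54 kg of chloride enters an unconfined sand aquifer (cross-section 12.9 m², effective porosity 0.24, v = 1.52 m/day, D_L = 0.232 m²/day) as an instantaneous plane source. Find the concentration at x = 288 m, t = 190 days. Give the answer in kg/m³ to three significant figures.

0.0347 kg/m³

For an instantaneous plane source, C(x,t) = M/(n_e·A·√(4πDt)) · exp(−(x−vt)²/(4Dt)), with n_e·A the pore (flow) area.
Plume center vt = 1.52 × 190 = 288.8 m, so the well at 288 m is 0.8 m upgradient of the peak.
√(4πDt) = 23.54 m, giving peak height M/(n_e·A·√(4πDt)) = 2.54/(0.24 × 12.9 × 23.54) = 0.03485 kg/m³.
(x−vt)²/(4Dt) = (-0.8)²/(4 × 0.232 × 190) = 0.003630; exp(−0.003630) = 0.9964.
C = 0.03485 × 0.9964 = 0.0347 kg/m³.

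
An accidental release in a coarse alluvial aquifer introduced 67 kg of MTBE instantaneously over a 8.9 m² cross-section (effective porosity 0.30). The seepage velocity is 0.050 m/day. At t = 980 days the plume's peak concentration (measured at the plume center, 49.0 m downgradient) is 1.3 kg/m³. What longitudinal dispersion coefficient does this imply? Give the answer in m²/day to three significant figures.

At the plume center C_max = M/(n_e·A·√(4πDt)), so D = M²/(4πt·(n_e·A·C_max)²).
n_e·A·C_max = 0.30 × 8.9 × 1.3 = 3.471 kg/m.
D = 67²/(4π × 980 × 3.471²) = 0.0303 m²/day.

0.0303 m²/day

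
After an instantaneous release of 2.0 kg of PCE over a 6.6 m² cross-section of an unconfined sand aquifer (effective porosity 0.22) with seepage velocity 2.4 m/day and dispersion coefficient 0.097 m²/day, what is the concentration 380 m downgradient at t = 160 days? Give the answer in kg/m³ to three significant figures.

For an instantaneous plane source, C(x,t) = M/(n_e·A·√(4πDt)) · exp(−(x−vt)²/(4Dt)), with n_e·A the pore (flow) area.
Plume center vt = 2.4 × 160 = 384 m, so the well at 380 m is 4 m upgradient of the peak.
√(4πDt) = 13.97 m, giving peak height M/(n_e·A·√(4πDt)) = 2.0/(0.22 × 6.6 × 13.97) = 0.09860 kg/m³.
(x−vt)²/(4Dt) = (-4)²/(4 × 0.097 × 160) = 0.2577; exp(−0.2577) = 0.7728.
C = 0.09860 × 0.7728 = 0.0762 kg/m³.

0.0762 kg/m³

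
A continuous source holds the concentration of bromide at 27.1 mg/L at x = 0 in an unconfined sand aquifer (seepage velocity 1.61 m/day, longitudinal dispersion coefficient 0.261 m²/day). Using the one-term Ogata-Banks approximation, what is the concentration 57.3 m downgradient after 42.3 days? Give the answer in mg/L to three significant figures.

26.8 mg/L

For a continuous step input, C/C₀ ≈ ½·erfc((x−vt)/(2√(Dt))).
vt = 1.61 × 42.3 = 68.103 m and 2√(Dt) = 2√(0.261 × 42.3) = 6.645 m.
Argument (x−vt)/(2√(Dt)) = (57.3 − 68.103)/6.645 = -1.626; ½·erfc(-1.626) = 0.9893.
C = 27.1 × 0.9893 = 26.8 mg/L.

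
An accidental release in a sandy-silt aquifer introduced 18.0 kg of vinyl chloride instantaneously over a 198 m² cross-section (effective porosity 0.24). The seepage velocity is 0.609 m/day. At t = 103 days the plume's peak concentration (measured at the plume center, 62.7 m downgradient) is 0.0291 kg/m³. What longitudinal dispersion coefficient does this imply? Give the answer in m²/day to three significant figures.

0.131 m²/day

At the plume center C_max = M/(n_e·A·√(4πDt)), so D = M²/(4πt·(n_e·A·C_max)²).
n_e·A·C_max = 0.24 × 198 × 0.0291 = 1.383 kg/m.
D = 18.0²/(4π × 103 × 1.383²) = 0.131 m²/day.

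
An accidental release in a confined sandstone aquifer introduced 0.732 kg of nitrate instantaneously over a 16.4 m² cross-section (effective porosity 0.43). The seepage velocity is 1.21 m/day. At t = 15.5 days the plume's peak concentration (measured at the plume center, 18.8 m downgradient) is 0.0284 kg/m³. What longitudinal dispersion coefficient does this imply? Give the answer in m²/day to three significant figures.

At the plume center C_max = M/(n_e·A·√(4πDt)), so D = M²/(4πt·(n_e·A·C_max)²).
n_e·A·C_max = 0.43 × 16.4 × 0.0284 = 0.2003 kg/m.
D = 0.732²/(4π × 15.5 × 0.2003²) = 0.0686 m²/day.

0.0686 m²/day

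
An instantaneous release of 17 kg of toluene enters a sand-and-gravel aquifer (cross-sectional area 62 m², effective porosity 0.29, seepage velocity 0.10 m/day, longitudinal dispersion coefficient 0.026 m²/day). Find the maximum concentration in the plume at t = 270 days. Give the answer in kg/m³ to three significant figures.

The peak of an instantaneous 1D plume sits at x = vt; there the Gaussian factor is 1 and C_max = M/(n_e·A·√(4πDt)), where n_e·A is the pore area the mass is dissolved in.
√(4πDt) = √(4π × 0.026 × 270) = 9.392 m, so C_max = 17/(0.29 × 62 × 9.392) = 0.101 kg/m³.

0.101 kg/m³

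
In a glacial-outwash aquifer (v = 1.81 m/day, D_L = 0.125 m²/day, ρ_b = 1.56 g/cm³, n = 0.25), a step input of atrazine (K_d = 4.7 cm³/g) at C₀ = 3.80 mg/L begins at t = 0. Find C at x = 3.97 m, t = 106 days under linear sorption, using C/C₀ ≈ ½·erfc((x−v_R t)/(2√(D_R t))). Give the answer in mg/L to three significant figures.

3.78 mg/L

Retardation factor R = 1 + ρ_b·K_d/n = 1 + 1.56 × 4.7/0.25 = 30.33.
Sorption retards both mechanisms: v_R = v/R = 0.05968 m/day, D_R = D/R = 0.004121 m²/day.
v_R·t = 0.05968 × 106 = 6.32608 m; 2√(D_R t) = 1.322 m; argument = (3.97 − 6.32608)/1.322 = -1.782.
C = C₀ × ½·erfc(-1.782) = 3.80 × 0.9941 = 3.78 mg/L.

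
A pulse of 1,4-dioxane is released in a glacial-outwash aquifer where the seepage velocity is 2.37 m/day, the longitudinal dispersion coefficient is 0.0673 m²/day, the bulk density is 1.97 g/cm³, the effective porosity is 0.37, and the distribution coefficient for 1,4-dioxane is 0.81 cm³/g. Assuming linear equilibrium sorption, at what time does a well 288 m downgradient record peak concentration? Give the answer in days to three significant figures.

646 days

Retardation factor R = 1 + ρ_b·K_d/n = 1 + 1.97 × 0.81/0.37 = 5.313.
Sorption retards both mechanisms: v_R = v/R = 0.4461 m/day, D_R = D/R = 0.01267 m²/day.
Peak time from v_R²t² + 2D_R t − x² = 0: t = (√(D_R² + v_R²x²) − D_R)/v_R².
√(D_R² + v_R²x²) = √(0.01267² + 0.4461² × 288²) = 128.5; v_R² = 0.1990.
t = (128.5 − 0.01267)/0.1990 = 646 days.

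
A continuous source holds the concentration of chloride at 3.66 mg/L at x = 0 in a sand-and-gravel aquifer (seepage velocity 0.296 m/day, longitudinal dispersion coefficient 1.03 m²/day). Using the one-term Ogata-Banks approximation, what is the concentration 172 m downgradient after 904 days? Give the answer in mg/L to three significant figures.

3.61 mg/L

For a continuous step input, C/C₀ ≈ ½·erfc((x−vt)/(2√(Dt))).
vt = 0.296 × 904 = 267.584 m and 2√(Dt) = 2√(1.03 × 904) = 61.03 m.
Argument (x−vt)/(2√(Dt)) = (172 − 267.584)/61.03 = -1.566; ½·erfc(-1.566) = 0.9866.
C = 3.66 × 0.9866 = 3.61 mg/L.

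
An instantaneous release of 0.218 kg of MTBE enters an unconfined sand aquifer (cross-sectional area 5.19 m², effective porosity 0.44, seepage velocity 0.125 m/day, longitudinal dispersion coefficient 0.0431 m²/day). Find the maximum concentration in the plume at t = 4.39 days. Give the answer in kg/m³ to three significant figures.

The peak of an instantaneous 1D plume sits at x = vt; there the Gaussian factor is 1 and C_max = M/(n_e·A·√(4πDt)), where n_e·A is the pore area the mass is dissolved in.
√(4πDt) = √(4π × 0.0431 × 4.39) = 1.542 m, so C_max = 0.218/(0.44 × 5.19 × 1.542) = 0.0619 kg/m³.

0.0619 kg/m³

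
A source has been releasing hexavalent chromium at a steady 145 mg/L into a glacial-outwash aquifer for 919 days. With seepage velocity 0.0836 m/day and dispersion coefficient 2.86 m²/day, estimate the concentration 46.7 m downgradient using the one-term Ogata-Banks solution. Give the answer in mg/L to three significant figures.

95.9 mg/L

For a continuous step input, C/C₀ ≈ ½·erfc((x−vt)/(2√(Dt))).
vt = 0.0836 × 919 = 76.8284 m and 2√(Dt) = 2√(2.86 × 919) = 102.5 m.
Argument (x−vt)/(2√(Dt)) = (46.7 − 76.8284)/102.5 = -0.2939; ½·erfc(-0.2939) = 0.6612.
C = 145 × 0.6612 = 95.9 mg/L.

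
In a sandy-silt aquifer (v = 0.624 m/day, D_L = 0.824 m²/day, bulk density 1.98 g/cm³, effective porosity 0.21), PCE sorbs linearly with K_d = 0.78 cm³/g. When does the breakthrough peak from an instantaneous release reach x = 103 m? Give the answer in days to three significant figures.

1360 days

Retardation factor R = 1 + ρ_b·K_d/n = 1 + 1.98 × 0.78/0.21 = 8.354.
Sorption retards both mechanisms: v_R = v/R = 0.07469 m/day, D_R = D/R = 0.09864 m²/day.
Peak time from v_R²t² + 2D_R t − x² = 0: t = (√(D_R² + v_R²x²) − D_R)/v_R².
√(D_R² + v_R²x²) = √(0.09864² + 0.07469² × 103²) = 7.694; v_R² = 0.005579.
t = (7.694 − 0.09864)/0.005579 = 1360 days.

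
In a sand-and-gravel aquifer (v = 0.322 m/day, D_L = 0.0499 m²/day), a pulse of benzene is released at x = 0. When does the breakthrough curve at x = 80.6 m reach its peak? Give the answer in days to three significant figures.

250 days

For the 1D instantaneous-source solution, setting ∂C/∂t = 0 at fixed x gives v²t² + 2Dt − x² = 0, so t = (√(D² + v²x²) − D)/v².
√(D² + v²x²) = √(0.0499² + 0.322² × 80.6²) = 25.95; v² = 0.103684.
t = (25.95 − 0.0499)/0.103684 = 250 days (vs. the pure-advection estimate x/v = 250 d).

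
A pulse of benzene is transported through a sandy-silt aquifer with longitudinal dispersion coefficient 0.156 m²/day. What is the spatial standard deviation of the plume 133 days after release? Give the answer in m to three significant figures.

6.44 m

Dispersive spreading gives a Gaussian with σ² = 2Dt; advection only shifts the center.
σ = √(2 × 0.156 × 133) = 6.44 m.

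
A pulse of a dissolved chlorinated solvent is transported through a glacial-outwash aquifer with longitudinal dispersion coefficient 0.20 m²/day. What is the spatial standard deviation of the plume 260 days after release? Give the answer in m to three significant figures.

10.2 m

Dispersive spreading gives a Gaussian with σ² = 2Dt; advection only shifts the center.
σ = √(2 × 0.20 × 260) = 10.2 m.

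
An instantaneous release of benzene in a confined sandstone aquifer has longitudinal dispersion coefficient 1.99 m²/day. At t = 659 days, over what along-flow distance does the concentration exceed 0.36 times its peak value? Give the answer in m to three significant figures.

The plume is Gaussian with σ = √(2Dt) = √(2 × 1.99 × 659) = 51.21 m.
C/C_peak = exp(−Δx²/(2σ²)) = 0.36 ⇒ Δx = σ·√(−2 ln 0.36) = 51.21 × 1.429 = 73.18 m.
Width = 2Δx = 146 m.

146 m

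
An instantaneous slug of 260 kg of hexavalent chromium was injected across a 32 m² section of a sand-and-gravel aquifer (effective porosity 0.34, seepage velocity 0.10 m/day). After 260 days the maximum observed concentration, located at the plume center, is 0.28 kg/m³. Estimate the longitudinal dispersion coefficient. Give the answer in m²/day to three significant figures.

At the plume center C_max = M/(n_e·A·√(4πDt)), so D = M²/(4πt·(n_e·A·C_max)²).
n_e·A·C_max = 0.34 × 32 × 0.28 = 3.046 kg/m.
D = 260²/(4π × 260 × 3.046²) = 2.23 m²/day.

2.23 m²/day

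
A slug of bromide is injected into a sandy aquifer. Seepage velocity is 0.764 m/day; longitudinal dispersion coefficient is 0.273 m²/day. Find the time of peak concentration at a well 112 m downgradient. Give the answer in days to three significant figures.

For the 1D instantaneous-source solution, setting ∂C/∂t = 0 at fixed x gives v²t² + 2Dt − x² = 0, so t = (√(D² + v²x²) − D)/v².
√(D² + v²x²) = √(0.273² + 0.764² × 112²) = 85.57; v² = 0.583696.
t = (85.57 − 0.273)/0.583696 = 146 days (vs. the pure-advection estimate x/v = 147 d).

146 days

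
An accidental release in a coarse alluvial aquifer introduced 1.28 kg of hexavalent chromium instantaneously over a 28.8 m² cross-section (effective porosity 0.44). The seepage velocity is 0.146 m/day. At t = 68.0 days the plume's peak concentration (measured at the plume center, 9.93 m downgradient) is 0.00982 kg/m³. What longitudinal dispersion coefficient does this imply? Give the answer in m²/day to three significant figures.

At the plume center C_max = M/(n_e·A·√(4πDt)), so D = M²/(4πt·(n_e·A·C_max)²).
n_e·A·C_max = 0.44 × 28.8 × 0.00982 = 0.1244 kg/m.
D = 1.28²/(4π × 68.0 × 0.1244²) = 0.124 m²/day.

0.124 m²/day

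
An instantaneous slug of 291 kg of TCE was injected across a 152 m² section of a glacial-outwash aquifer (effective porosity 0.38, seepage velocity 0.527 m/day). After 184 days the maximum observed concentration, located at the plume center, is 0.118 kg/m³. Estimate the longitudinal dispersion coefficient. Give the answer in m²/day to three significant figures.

At the plume center C_max = M/(n_e·A·√(4πDt)), so D = M²/(4πt·(n_e·A·C_max)²).
n_e·A·C_max = 0.38 × 152 × 0.118 = 6.816 kg/m.
D = 291²/(4π × 184 × 6.816²) = 0.788 m²/day.

0.788 m²/day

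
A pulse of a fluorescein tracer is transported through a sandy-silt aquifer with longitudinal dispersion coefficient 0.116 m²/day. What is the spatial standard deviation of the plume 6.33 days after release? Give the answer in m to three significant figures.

Dispersive spreading gives a Gaussian with σ² = 2Dt; advection only shifts the center.
σ = √(2 × 0.116 × 6.33) = 1.21 m.

1.21 m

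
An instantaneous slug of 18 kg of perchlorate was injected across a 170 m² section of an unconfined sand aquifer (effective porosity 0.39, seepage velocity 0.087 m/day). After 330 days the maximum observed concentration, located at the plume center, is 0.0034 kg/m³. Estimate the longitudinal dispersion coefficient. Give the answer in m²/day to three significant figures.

1.54 m²/day

At the plume center C_max = M/(n_e·A·√(4πDt)), so D = M²/(4πt·(n_e·A·C_max)²).
n_e·A·C_max = 0.39 × 170 × 0.0034 = 0.2254 kg/m.
D = 18²/(4π × 330 × 0.2254²) = 1.54 m²/day.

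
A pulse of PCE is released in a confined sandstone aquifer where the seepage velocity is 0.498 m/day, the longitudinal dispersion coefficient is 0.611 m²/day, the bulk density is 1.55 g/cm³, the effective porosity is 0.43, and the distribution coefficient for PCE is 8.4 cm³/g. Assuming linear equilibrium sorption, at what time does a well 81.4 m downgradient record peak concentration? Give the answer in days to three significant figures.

5040 days

Retardation factor R = 1 + ρ_b·K_d/n = 1 + 1.55 × 8.4/0.43 = 31.28.
Sorption retards both mechanisms: v_R = v/R = 0.01592 m/day, D_R = D/R = 0.01953 m²/day.
Peak time from v_R²t² + 2D_R t − x² = 0: t = (√(D_R² + v_R²x²) − D_R)/v_R².
√(D_R² + v_R²x²) = √(0.01953² + 0.01592² × 81.4²) = 1.296; v_R² = 0.0002534.
t = (1.296 − 0.01953)/0.0002534 = 5040 days.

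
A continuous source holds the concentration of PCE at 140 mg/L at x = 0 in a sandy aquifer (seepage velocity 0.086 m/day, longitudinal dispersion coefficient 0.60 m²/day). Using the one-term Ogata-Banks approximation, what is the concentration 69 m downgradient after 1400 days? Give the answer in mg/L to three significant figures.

For a continuous step input, C/C₀ ≈ ½·erfc((x−vt)/(2√(Dt))).
vt = 0.086 × 1400 = 120.4 m and 2√(Dt) = 2√(0.60 × 1400) = 57.97 m.
Argument (x−vt)/(2√(Dt)) = (69 − 120.4)/57.97 = -0.8867; ½·erfc(-0.8867) = 0.8951.
C = 140 × 0.8951 = 125 mg/L.

125 mg/L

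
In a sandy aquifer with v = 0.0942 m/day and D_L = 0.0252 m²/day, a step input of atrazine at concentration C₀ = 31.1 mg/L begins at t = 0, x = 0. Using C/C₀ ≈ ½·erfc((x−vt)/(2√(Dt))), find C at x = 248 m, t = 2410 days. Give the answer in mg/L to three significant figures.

0.886 mg/L

For a continuous step input, C/C₀ ≈ ½·erfc((x−vt)/(2√(Dt))).
vt = 0.0942 × 2410 = 227.022 m and 2√(Dt) = 2√(0.0252 × 2410) = 15.59 m.
Argument (x−vt)/(2√(Dt)) = (248 − 227.022)/15.59 = 1.346; ½·erfc(1.346) = 0.02849.
C = 31.1 × 0.02849 = 0.886 mg/L.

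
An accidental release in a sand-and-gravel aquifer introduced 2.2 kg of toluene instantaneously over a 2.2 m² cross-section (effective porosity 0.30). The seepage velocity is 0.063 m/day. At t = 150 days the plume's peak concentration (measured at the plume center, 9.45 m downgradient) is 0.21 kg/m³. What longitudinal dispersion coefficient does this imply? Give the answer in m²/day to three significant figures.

At the plume center C_max = M/(n_e·A·√(4πDt)), so D = M²/(4πt·(n_e·A·C_max)²).
n_e·A·C_max = 0.30 × 2.2 × 0.21 = 0.1386 kg/m.
D = 2.2²/(4π × 150 × 0.1386²) = 0.134 m²/day.

0.134 m²/day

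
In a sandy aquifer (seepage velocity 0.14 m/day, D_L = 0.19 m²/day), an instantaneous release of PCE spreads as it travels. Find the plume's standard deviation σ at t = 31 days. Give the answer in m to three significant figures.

Dispersive spreading gives a Gaussian with σ² = 2Dt; advection only shifts the center.
σ = √(2 × 0.19 × 31) = 3.43 m.

3.43 m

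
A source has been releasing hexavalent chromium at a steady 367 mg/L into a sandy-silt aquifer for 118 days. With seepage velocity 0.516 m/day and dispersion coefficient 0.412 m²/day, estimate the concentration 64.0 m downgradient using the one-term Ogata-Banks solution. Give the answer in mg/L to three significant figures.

138 mg/L

For a continuous step input, C/C₀ ≈ ½·erfc((x−vt)/(2√(Dt))).
vt = 0.516 × 118 = 60.888 m and 2√(Dt) = 2√(0.412 × 118) = 13.95 m.
Argument (x−vt)/(2√(Dt)) = (64.0 − 60.888)/13.95 = 0.2231; ½·erfc(0.2231) = 0.3762.
C = 367 × 0.3762 = 138 mg/L.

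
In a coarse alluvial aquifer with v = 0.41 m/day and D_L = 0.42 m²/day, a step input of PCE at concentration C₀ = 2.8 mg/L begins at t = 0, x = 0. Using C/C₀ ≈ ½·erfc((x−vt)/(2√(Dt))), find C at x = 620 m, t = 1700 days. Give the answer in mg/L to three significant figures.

2.74 mg/L

For a continuous step input, C/C₀ ≈ ½·erfc((x−vt)/(2√(Dt))).
vt = 0.41 × 1700 = 697 m and 2√(Dt) = 2√(0.42 × 1700) = 53.44 m.
Argument (x−vt)/(2√(Dt)) = (620 − 697)/53.44 = -1.441; ½·erfc(-1.441) = 0.9792.
C = 2.8 × 0.9792 = 2.74 mg/L.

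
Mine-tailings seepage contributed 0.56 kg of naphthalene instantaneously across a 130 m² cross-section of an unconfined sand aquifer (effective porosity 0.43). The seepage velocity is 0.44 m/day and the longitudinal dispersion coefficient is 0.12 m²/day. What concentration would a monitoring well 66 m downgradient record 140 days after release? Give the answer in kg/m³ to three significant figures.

For an instantaneous plane source, C(x,t) = M/(n_e·A·√(4πDt)) · exp(−(x−vt)²/(4Dt)), with n_e·A the pore (flow) area.
Plume center vt = 0.44 × 140 = 61.6 m, so the well at 66 m is 4.4 m downgradient of the peak.
√(4πDt) = 14.53 m, giving peak height M/(n_e·A·√(4πDt)) = 0.56/(0.43 × 130 × 14.53) = 0.0006895 kg/m³.
(x−vt)²/(4Dt) = (4.4)²/(4 × 0.12 × 140) = 0.2881; exp(−0.2881) = 0.7497.
C = 0.0006895 × 0.7497 = 0.000517 kg/m³.

0.000517 kg/m³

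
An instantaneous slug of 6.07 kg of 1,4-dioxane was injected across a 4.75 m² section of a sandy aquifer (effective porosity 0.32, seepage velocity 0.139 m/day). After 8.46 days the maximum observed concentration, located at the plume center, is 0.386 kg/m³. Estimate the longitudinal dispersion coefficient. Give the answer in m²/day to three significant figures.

At the plume center C_max = M/(n_e·A·√(4πDt)), so D = M²/(4πt·(n_e·A·C_max)²).
n_e·A·C_max = 0.32 × 4.75 × 0.386 = 0.5867 kg/m.
D = 6.07²/(4π × 8.46 × 0.5867²) = 1.01 m²/day.

1.01 m²/day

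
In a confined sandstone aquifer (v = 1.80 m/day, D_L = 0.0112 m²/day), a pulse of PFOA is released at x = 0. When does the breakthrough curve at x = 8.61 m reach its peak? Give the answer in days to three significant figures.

4.78 days

For the 1D instantaneous-source solution, setting ∂C/∂t = 0 at fixed x gives v²t² + 2Dt − x² = 0, so t = (√(D² + v²x²) − D)/v².
√(D² + v²x²) = √(0.0112² + 1.80² × 8.61²) = 15.50; v² = 3.24.
t = (15.50 − 0.0112)/3.24 = 4.78 days (vs. the pure-advection estimate x/v = 4.78 d).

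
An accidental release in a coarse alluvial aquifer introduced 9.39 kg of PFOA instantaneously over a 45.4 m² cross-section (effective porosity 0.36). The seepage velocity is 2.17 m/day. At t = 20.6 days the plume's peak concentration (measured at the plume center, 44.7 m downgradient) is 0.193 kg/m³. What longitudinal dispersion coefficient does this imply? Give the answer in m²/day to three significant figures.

At the plume center C_max = M/(n_e·A·√(4πDt)), so D = M²/(4πt·(n_e·A·C_max)²).
n_e·A·C_max = 0.36 × 45.4 × 0.193 = 3.154 kg/m.
D = 9.39²/(4π × 20.6 × 3.154²) = 0.0342 m²/day.

0.0342 m²/day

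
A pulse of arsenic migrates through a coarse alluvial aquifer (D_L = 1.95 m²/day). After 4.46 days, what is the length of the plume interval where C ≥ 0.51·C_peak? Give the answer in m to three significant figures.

9.68 m

The plume is Gaussian with σ = √(2Dt) = √(2 × 1.95 × 4.46) = 4.171 m.
C/C_peak = exp(−Δx²/(2σ²)) = 0.51 ⇒ Δx = σ·√(−2 ln 0.51) = 4.171 × 1.160 = 4.838 m.
Width = 2Δx = 9.68 m.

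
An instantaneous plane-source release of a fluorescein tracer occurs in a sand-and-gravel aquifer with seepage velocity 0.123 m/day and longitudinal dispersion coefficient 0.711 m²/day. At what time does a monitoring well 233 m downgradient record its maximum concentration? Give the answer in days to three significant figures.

1850 days

For the 1D instantaneous-source solution, setting ∂C/∂t = 0 at fixed x gives v²t² + 2Dt − x² = 0, so t = (√(D² + v²x²) − D)/v².
√(D² + v²x²) = √(0.711² + 0.123² × 233²) = 28.67; v² = 0.015129.
t = (28.67 − 0.711)/0.015129 = 1850 days (vs. the pure-advection estimate x/v = 1890 d).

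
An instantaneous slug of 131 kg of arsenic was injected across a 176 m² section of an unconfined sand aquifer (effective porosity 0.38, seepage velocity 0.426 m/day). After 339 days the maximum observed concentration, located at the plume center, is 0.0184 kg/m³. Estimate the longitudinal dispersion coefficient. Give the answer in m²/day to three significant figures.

At the plume center C_max = M/(n_e·A·√(4πDt)), so D = M²/(4πt·(n_e·A·C_max)²).
n_e·A·C_max = 0.38 × 176 × 0.0184 = 1.231 kg/m.
D = 131²/(4π × 339 × 1.231²) = 2.66 m²/day.

2.66 m²/day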